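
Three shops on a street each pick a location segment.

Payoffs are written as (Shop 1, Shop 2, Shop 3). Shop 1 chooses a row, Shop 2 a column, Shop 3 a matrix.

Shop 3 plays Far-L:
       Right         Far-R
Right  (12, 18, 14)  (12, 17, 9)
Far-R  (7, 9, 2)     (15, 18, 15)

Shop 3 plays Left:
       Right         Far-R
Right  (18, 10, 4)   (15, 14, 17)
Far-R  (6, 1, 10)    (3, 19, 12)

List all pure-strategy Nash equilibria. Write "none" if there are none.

The pure Nash equilibria are (Right, Right, Far-L), (Right, Far-R, Left), (Far-R, Far-R, Far-L).

Mark each player's best response to every combination of opponents' strategies; a profile where every player is best-responding is a pure Nash equilibrium.
Shop 1 against (Right, Far-L): payoffs 12, 7 → best response Right.
Shop 1 against (Right, Left): payoffs 18, 6 → best response Right.
Shop 1 against (Far-R, Far-L): payoffs 12, 15 → best response Far-R.
Shop 1 against (Far-R, Left): payoffs 15, 3 → best response Right.
Shop 2 against (Right, Far-L): payoffs 18, 17 → best response Right.
Shop 2 against (Right, Left): payoffs 10, 14 → best response Far-R.
Shop 2 against (Far-R, Far-L): payoffs 9, 18 → best response Far-R.
Shop 2 against (Far-R, Left): payoffs 1, 19 → best response Far-R.
Shop 3 against (Right, Right): payoffs 14, 4 → best response Far-L.
Shop 3 against (Right, Far-R): payoffs 9, 17 → best response Left.
Shop 3 against (Far-R, Right): payoffs 2, 10 → best response Left.
Shop 3 against (Far-R, Far-R): payoffs 15, 12 → best response Far-L.
Mutual best responses: (Right, Right, Far-L); (Right, Far-R, Left); (Far-R, Far-R, Far-L).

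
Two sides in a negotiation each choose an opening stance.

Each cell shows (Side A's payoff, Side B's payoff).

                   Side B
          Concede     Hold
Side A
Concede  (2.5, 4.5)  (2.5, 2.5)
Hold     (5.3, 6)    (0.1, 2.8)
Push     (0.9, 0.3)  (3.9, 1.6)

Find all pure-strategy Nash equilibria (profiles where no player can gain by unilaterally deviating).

Mark each player's best response to every combination of opponents' strategies; a profile where every player is best-responding is a pure Nash equilibrium.
Side A against Concede: payoffs 2.5, 5.3, 0.9 → best response Hold.
Side A against Hold: payoffs 2.5, 0.1, 3.9 → best response Push.
Side B against Concede: payoffs 4.5, 2.5 → best response Concede.
Side B against Hold: payoffs 6, 2.8 → best response Concede.
Side B against Push: payoffs 0.3, 1.6 → best response Hold.
Mutual best responses: (Hold, Concede); (Push, Hold).

The pure Nash equilibria are (Hold, Concede); (Push, Hold).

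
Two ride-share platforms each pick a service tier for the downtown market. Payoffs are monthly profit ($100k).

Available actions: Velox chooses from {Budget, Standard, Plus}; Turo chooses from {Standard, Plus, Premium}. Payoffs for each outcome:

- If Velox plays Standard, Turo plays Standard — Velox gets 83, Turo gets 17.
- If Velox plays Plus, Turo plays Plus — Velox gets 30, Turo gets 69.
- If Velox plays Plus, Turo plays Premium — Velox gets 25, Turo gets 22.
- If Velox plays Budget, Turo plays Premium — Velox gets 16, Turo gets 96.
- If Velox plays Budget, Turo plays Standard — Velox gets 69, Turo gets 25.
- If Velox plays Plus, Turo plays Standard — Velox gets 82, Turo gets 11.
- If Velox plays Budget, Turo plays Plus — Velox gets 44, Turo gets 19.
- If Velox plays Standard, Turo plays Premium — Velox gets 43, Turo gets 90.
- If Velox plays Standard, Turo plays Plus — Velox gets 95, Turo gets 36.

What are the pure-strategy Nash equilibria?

(Budget, Standard): Velox can switch to Standard (69 → 83). Not NE.
(Budget, Plus): Velox can switch to Standard (44 → 95). Not NE.
(Budget, Premium): Velox can switch to Standard (16 → 43). Not NE.
(Standard, Standard): Turo can switch to Plus (17 → 36). Not NE.
(Standard, Plus): Turo can switch to Premium (36 → 90). Not NE.
(Standard, Premium): Velox gets 43, best alternative 25; Turo gets 90, best alternative 36. No profitable deviation — NE.
(Plus, Standard): Velox can switch to Standard (82 → 83). Not NE.
(Plus, Plus): Velox can switch to Budget (30 → 44). Not NE.
(Plus, Premium): Velox can switch to Standard (25 → 43). Not NE.

(Standard, Premium)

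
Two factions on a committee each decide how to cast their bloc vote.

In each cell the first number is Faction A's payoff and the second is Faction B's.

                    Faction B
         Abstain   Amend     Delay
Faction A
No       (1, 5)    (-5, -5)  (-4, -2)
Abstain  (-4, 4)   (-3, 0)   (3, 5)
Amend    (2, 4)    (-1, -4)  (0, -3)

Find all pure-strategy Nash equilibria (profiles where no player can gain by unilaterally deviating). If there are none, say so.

Faction A against Abstain: payoffs 1, -4, 2 → best response Amend.
Faction A against Amend: payoffs -5, -3, -1 → best response Amend.
Faction A against Delay: payoffs -4, 3, 0 → best response Abstain.
Faction B against No: payoffs 5, -5, -2 → best response Abstain.
Faction B against Abstain: payoffs 4, 0, 5 → best response Delay.
Faction B against Amend: payoffs 4, -4, -3 → best response Abstain.
Mutual best responses: (Abstain, Delay); (Amend, Abstain).

The pure Nash equilibria are (Abstain, Delay); (Amend, Abstain).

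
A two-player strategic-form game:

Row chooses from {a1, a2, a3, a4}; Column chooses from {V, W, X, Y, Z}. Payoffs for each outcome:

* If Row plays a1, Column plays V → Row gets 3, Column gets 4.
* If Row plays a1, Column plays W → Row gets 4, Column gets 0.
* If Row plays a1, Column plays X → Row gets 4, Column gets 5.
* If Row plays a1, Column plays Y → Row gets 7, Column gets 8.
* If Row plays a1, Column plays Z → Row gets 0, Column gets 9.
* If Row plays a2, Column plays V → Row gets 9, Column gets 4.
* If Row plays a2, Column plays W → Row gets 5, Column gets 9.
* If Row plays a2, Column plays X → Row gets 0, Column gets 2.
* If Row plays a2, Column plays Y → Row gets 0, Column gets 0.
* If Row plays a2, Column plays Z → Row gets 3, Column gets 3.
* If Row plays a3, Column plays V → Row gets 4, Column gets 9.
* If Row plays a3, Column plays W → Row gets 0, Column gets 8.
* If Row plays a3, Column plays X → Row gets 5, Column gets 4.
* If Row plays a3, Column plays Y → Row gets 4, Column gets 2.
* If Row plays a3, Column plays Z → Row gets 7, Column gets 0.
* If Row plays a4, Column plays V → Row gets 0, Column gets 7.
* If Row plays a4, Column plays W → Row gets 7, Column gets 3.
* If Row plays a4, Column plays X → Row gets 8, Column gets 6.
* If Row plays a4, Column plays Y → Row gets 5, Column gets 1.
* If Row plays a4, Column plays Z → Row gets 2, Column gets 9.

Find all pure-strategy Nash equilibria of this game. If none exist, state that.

Check each profile: it is a Nash equilibrium iff no player can strictly gain by switching unilaterally.
(a1, V): Row can switch to a2 (3 → 9). Not NE.
(a1, W): Row can switch to a2 (4 → 5). Not NE.
(a1, X): Row can switch to a3 (4 → 5). Not NE.
(a1, Y): Column can switch to Z (8 → 9). Not NE.
(a1, Z): Row can switch to a2 (0 → 3). Not NE.
(a2, V): Column can switch to W (4 → 9). Not NE.
(a2, W): Row can switch to a4 (5 → 7). Not NE.
(a2, X): Row can switch to a1 (0 → 4). Not NE.
(a2, Y): Row can switch to a1 (0 → 7). Not NE.
(a2, Z): Row can switch to a3 (3 → 7). Not NE.
(a3, V): Row can switch to a2 (4 → 9). Not NE.
(a3, W): Row can switch to a1 (0 → 4). Not NE.
(The remaining 8 profiles each have a profitable deviation by the same check.)

No pure-strategy Nash equilibrium.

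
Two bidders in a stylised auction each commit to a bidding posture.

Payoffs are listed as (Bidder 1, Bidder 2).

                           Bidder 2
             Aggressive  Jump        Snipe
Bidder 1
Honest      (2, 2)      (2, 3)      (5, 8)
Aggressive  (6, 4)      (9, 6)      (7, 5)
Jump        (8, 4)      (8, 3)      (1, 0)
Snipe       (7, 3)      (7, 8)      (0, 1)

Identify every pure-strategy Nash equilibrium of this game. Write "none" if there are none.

Bidder 1 against Aggressive: payoffs 2, 6, 8, 7 → best response Jump.
Bidder 1 against Jump: payoffs 2, 9, 8, 7 → best response Aggressive.
Bidder 1 against Snipe: payoffs 5, 7, 1, 0 → best response Aggressive.
Bidder 2 against Honest: payoffs 2, 3, 8 → best response Snipe.
Bidder 2 against Aggressive: payoffs 4, 6, 5 → best response Jump.
Bidder 2 against Jump: payoffs 4, 3, 0 → best response Aggressive.
Bidder 2 against Snipe: payoffs 3, 8, 1 → best response Jump.
Mutual best responses: (Aggressive, Jump); (Jump, Aggressive).

(Aggressive, Jump); (Jump, Aggressive)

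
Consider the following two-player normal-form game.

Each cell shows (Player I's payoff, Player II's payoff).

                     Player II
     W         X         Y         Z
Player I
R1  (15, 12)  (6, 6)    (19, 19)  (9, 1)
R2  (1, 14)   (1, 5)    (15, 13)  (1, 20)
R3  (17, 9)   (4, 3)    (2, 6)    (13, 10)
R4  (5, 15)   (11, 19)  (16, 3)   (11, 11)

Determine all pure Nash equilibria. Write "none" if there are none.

Player I against W: payoffs 15, 1, 17, 5 → best response R3.
Player I against X: payoffs 6, 1, 4, 11 → best response R4.
Player I against Y: payoffs 19, 15, 2, 16 → best response R1.
Player I against Z: payoffs 9, 1, 13, 11 → best response R3.
Player II against R1: payoffs 12, 6, 19, 1 → best response Y.
Player II against R2: payoffs 14, 5, 13, 20 → best response Z.
Player II against R3: payoffs 9, 3, 6, 10 → best response Z.
Player II against R4: payoffs 15, 19, 3, 11 → best response X.
Mutual best responses: (R1, Y); (R3, Z); (R4, X).

The pure Nash equilibria are (R1, Y); (R3, Z); (R4, X).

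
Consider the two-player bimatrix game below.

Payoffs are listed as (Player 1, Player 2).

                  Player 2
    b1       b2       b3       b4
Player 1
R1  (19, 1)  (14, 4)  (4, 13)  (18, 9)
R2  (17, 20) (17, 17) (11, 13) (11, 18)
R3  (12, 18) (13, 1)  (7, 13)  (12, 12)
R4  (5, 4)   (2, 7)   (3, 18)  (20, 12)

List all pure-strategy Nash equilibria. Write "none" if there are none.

Player 1 against b1: payoffs 19, 17, 12, 5 → best response R1.
Player 1 against b2: payoffs 14, 17, 13, 2 → best response R2.
Player 1 against b3: payoffs 4, 11, 7, 3 → best response R2.
Player 1 against b4: payoffs 18, 11, 12, 20 → best response R4.
Player 2 against R1: payoffs 1, 4, 13, 9 → best response b3.
Player 2 against R2: payoffs 20, 17, 13, 18 → best response b1.
Player 2 against R3: payoffs 18, 1, 13, 12 → best response b1.
Player 2 against R4: payoffs 4, 7, 18, 12 → best response b3.
No profile is a mutual best response for all players.

There is no pure-strategy Nash equilibrium.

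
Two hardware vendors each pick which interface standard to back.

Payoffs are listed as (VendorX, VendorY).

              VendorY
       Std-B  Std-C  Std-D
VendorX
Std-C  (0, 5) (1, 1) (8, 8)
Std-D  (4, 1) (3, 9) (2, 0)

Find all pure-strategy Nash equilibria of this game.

Pure-strategy Nash equilibria: (Std-C, Std-D), (Std-D, Std-C)

VendorX against Std-B: payoffs 0, 4 → best response Std-D.
VendorX against Std-C: payoffs 1, 3 → best response Std-D.
VendorX against Std-D: payoffs 8, 2 → best response Std-C.
VendorY against Std-C: payoffs 5, 1, 8 → best response Std-D.
VendorY against Std-D: payoffs 1, 9, 0 → best response Std-C.
Mutual best responses: (Std-C, Std-D); (Std-D, Std-C).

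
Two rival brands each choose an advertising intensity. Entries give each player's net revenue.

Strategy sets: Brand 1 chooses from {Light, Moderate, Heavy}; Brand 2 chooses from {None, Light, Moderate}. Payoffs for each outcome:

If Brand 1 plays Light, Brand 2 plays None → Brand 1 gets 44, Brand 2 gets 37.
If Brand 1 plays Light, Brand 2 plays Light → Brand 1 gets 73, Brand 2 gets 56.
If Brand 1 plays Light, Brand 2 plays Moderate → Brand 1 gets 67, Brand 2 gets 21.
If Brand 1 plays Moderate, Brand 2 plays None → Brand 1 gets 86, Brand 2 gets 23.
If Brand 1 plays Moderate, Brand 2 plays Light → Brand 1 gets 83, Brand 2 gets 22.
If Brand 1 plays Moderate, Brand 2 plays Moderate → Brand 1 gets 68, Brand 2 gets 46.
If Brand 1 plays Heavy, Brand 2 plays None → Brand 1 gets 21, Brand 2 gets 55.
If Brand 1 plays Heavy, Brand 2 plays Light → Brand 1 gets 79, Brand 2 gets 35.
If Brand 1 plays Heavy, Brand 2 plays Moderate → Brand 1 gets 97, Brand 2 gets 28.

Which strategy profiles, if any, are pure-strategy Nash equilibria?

No pure-strategy Nash equilibrium.

Brand 1 against None: payoffs 44, 86, 21 → best response Moderate.
Brand 1 against Light: payoffs 73, 83, 79 → best response Moderate.
Brand 1 against Moderate: payoffs 67, 68, 97 → best response Heavy.
Brand 2 against Light: payoffs 37, 56, 21 → best response Light.
Brand 2 against Moderate: payoffs 23, 22, 46 → best response Moderate.
Brand 2 against Heavy: payoffs 55, 35, 28 → best response None.
No profile is a mutual best response for all players.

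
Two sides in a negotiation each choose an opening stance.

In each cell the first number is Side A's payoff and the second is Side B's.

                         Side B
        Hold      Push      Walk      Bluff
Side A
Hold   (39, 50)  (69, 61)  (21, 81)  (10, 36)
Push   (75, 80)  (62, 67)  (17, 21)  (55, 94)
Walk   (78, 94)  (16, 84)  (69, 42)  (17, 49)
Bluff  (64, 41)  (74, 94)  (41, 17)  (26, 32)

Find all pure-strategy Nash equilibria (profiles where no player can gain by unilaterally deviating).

The pure Nash equilibria are (Push, Bluff) and (Walk, Hold) and (Bluff, Push).

Side A against Hold: payoffs 39, 75, 78, 64 → best response Walk.
Side A against Push: payoffs 69, 62, 16, 74 → best response Bluff.
Side A against Walk: payoffs 21, 17, 69, 41 → best response Walk.
Side A against Bluff: payoffs 10, 55, 17, 26 → best response Push.
Side B against Hold: payoffs 50, 61, 81, 36 → best response Walk.
Side B against Push: payoffs 80, 67, 21, 94 → best response Bluff.
Side B against Walk: payoffs 94, 84, 42, 49 → best response Hold.
Side B against Bluff: payoffs 41, 94, 17, 32 → best response Push.
Mutual best responses: (Push, Bluff); (Walk, Hold); (Bluff, Push).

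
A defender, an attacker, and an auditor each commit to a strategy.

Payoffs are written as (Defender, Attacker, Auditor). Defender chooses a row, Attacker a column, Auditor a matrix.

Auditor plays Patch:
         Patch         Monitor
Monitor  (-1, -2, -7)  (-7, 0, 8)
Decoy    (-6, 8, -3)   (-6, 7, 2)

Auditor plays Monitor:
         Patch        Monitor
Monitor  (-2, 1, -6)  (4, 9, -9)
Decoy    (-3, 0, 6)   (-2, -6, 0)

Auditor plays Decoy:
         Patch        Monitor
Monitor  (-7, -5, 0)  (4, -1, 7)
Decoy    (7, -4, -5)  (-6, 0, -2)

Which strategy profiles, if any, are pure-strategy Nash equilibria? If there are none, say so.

Defender against (Patch, Patch): payoffs -1, -6 → best response Monitor.
Defender against (Patch, Monitor): payoffs -2, -3 → best response Monitor.
Defender against (Patch, Decoy): payoffs -7, 7 → best response Decoy.
Defender against (Monitor, Patch): payoffs -7, -6 → best response Decoy.
Defender against (Monitor, Monitor): payoffs 4, -2 → best response Monitor.
Defender against (Monitor, Decoy): payoffs 4, -6 → best response Monitor.
Attacker against (Monitor, Patch): payoffs -2, 0 → best response Monitor.
Attacker against (Monitor, Monitor): payoffs 1, 9 → best response Monitor.
Attacker against (Monitor, Decoy): payoffs -5, -1 → best response Monitor.
Attacker against (Decoy, Patch): payoffs 8, 7 → best response Patch.
Attacker against (Decoy, Monitor): payoffs 0, -6 → best response Patch.
Attacker against (Decoy, Decoy): payoffs -4, 0 → best response Monitor.
Auditor against (Monitor, Patch): payoffs -7, -6, 0 → best response Decoy.
Auditor against (Monitor, Monitor): payoffs 8, -9, 7 → best response Patch.
Auditor against (Decoy, Patch): payoffs -3, 6, -5 → best response Monitor.
Auditor against (Decoy, Monitor): payoffs 2, 0, -2 → best response Patch.
No profile is a mutual best response for all players.

No pure-strategy Nash equilibrium.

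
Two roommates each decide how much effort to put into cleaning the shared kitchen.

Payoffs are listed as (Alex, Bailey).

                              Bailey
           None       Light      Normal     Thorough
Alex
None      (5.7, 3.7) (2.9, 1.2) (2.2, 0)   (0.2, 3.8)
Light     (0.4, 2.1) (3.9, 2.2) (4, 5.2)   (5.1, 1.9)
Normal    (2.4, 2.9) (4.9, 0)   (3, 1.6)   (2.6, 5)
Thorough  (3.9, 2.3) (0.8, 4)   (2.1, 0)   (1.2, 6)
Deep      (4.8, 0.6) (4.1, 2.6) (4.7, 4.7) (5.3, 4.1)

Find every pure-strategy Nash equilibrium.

The unique pure-strategy Nash equilibrium is (Deep, Normal).

Alex against None: payoffs 5.7, 0.4, 2.4, 3.9, 4.8 → best response None.
Alex against Light: payoffs 2.9, 3.9, 4.9, 0.8, 4.1 → best response Normal.
Alex against Normal: payoffs 2.2, 4, 3, 2.1, 4.7 → best response Deep.
Alex against Thorough: payoffs 0.2, 5.1, 2.6, 1.2, 5.3 → best response Deep.
Bailey against None: payoffs 3.7, 1.2, 0, 3.8 → best response Thorough.
Bailey against Light: payoffs 2.1, 2.2, 5.2, 1.9 → best response Normal.
Bailey against Normal: payoffs 2.9, 0, 1.6, 5 → best response Thorough.
Bailey against Thorough: payoffs 2.3, 4, 0, 6 → best response Thorough.
Bailey against Deep: payoffs 0.6, 2.6, 4.7, 4.1 → best response Normal.
Mutual best responses: (Deep, Normal).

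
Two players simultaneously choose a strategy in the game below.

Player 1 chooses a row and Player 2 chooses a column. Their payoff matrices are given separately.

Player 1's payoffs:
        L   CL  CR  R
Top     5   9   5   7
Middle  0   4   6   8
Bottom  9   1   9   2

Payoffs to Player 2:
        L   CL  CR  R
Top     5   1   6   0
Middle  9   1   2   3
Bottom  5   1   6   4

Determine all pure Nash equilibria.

Player 1 against L: payoffs 5, 0, 9 → best response Bottom.
Player 1 against CL: payoffs 9, 4, 1 → best response Top.
Player 1 against CR: payoffs 5, 6, 9 → best response Bottom.
Player 1 against R: payoffs 7, 8, 2 → best response Middle.
Player 2 against Top: payoffs 5, 1, 6, 0 → best response CR.
Player 2 against Middle: payoffs 9, 1, 2, 3 → best response L.
Player 2 against Bottom: payoffs 5, 1, 6, 4 → best response CR.
Mutual best responses: (Bottom, CR).

Pure NE: (Bottom, CR)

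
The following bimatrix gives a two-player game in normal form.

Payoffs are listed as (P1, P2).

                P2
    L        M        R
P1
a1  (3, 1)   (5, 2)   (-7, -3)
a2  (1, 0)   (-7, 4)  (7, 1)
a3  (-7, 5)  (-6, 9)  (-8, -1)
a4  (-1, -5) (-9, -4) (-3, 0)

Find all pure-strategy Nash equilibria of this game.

(a1, M)

(a1, L): P2 can switch to M (1 → 2). Not NE.
(a1, M): P1 gets 5, best alternative -6; P2 gets 2, best alternative 1. No profitable deviation — NE.
(a1, R): P1 can switch to a2 (-7 → 7). Not NE.
(a2, L): P1 can switch to a1 (1 → 3). Not NE.
(a2, M): P1 can switch to a1 (-7 → 5). Not NE.
(a2, R): P2 can switch to M (1 → 4). Not NE.
(a3, L): P1 can switch to a1 (-7 → 3). Not NE.
(a3, M): P1 can switch to a1 (-6 → 5). Not NE.
(a3, R): P1 can switch to a1 (-8 → -7). Not NE.
(The remaining 3 profiles each have a profitable deviation by the same check.)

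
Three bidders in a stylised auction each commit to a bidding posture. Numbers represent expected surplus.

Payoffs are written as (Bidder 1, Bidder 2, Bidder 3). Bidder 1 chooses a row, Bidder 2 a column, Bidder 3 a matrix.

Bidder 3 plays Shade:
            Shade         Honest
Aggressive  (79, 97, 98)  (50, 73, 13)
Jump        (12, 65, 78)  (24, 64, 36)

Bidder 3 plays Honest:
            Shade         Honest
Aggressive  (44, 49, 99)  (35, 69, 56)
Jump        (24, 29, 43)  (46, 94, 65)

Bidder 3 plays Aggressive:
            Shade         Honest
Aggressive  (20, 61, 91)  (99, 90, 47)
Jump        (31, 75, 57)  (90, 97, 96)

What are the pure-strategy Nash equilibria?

(Aggressive, Shade, Shade): Bidder 3 can switch to Honest (98 → 99). Not NE.
(Aggressive, Shade, Honest): Bidder 2 can switch to Honest (49 → 69). Not NE.
(Aggressive, Shade, Aggressive): Bidder 1 can switch to Jump (20 → 31). Not NE.
(Aggressive, Honest, Shade): Bidder 2 can switch to Shade (73 → 97). Not NE.
(Aggressive, Honest, Honest): Bidder 1 can switch to Jump (35 → 46). Not NE.
(Aggressive, Honest, Aggressive): Bidder 3 can switch to Honest (47 → 56). Not NE.
(Jump, Shade, Shade): Bidder 1 can switch to Aggressive (12 → 79). Not NE.
(Jump, Shade, Honest): Bidder 1 can switch to Aggressive (24 → 44). Not NE.
(Jump, Shade, Aggressive): Bidder 2 can switch to Honest (75 → 97). Not NE.
(Jump, Honest, Shade): Bidder 1 can switch to Aggressive (24 → 50). Not NE.
(Jump, Honest, Honest): Bidder 3 can switch to Aggressive (65 → 96). Not NE.
(Jump, Honest, Aggressive): Bidder 1 can switch to Aggressive (90 → 99). Not NE.

There is no pure-strategy Nash equilibrium.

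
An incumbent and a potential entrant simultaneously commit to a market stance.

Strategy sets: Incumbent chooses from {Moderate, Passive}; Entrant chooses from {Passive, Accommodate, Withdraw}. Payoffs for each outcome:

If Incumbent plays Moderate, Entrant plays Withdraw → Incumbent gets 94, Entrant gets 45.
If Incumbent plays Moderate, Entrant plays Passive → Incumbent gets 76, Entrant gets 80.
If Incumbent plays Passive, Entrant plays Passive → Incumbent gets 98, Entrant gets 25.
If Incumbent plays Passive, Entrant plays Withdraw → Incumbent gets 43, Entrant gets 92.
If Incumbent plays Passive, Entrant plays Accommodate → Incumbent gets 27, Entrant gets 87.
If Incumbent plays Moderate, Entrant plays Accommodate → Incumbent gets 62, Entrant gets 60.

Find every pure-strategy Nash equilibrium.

This game has no pure Nash equilibrium.

(Moderate, Passive): Incumbent can switch to Passive (76 → 98). Not NE.
(Moderate, Accommodate): Entrant can switch to Passive (60 → 80). Not NE.
(Moderate, Withdraw): Entrant can switch to Passive (45 → 80). Not NE.
(Passive, Passive): Entrant can switch to Accommodate (25 → 87). Not NE.
(Passive, Accommodate): Incumbent can switch to Moderate (27 → 62). Not NE.
(Passive, Withdraw): Incumbent can switch to Moderate (43 → 94). Not NE.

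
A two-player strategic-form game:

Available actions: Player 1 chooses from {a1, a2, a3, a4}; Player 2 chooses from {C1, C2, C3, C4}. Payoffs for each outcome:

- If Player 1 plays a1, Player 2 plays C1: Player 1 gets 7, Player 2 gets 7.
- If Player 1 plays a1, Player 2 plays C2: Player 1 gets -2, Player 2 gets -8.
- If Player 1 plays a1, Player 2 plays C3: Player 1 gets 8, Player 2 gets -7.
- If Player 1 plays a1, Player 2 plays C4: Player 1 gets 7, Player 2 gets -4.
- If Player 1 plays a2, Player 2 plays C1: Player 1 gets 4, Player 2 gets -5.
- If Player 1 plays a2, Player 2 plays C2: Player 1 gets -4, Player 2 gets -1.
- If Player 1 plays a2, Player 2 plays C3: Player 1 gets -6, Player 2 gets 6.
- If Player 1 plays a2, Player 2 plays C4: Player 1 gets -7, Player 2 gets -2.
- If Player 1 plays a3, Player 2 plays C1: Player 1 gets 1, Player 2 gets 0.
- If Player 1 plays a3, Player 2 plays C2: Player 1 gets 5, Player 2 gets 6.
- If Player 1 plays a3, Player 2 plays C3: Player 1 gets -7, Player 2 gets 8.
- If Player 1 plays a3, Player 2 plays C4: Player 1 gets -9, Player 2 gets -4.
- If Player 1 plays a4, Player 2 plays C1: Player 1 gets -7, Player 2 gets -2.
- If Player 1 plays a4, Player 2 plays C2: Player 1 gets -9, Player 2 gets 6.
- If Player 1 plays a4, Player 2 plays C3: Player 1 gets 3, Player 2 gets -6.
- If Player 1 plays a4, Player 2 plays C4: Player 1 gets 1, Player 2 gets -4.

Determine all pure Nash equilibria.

Player 1 against C1: payoffs 7, 4, 1, -7 → best response a1.
Player 1 against C2: payoffs -2, -4, 5, -9 → best response a3.
Player 1 against C3: payoffs 8, -6, -7, 3 → best response a1.
Player 1 against C4: payoffs 7, -7, -9, 1 → best response a1.
Player 2 against a1: payoffs 7, -8, -7, -4 → best response C1.
Player 2 against a2: payoffs -5, -1, 6, -2 → best response C3.
Player 2 against a3: payoffs 0, 6, 8, -4 → best response C3.
Player 2 against a4: payoffs -2, 6, -6, -4 → best response C2.
Mutual best responses: (a1, C1).

(a1, C1)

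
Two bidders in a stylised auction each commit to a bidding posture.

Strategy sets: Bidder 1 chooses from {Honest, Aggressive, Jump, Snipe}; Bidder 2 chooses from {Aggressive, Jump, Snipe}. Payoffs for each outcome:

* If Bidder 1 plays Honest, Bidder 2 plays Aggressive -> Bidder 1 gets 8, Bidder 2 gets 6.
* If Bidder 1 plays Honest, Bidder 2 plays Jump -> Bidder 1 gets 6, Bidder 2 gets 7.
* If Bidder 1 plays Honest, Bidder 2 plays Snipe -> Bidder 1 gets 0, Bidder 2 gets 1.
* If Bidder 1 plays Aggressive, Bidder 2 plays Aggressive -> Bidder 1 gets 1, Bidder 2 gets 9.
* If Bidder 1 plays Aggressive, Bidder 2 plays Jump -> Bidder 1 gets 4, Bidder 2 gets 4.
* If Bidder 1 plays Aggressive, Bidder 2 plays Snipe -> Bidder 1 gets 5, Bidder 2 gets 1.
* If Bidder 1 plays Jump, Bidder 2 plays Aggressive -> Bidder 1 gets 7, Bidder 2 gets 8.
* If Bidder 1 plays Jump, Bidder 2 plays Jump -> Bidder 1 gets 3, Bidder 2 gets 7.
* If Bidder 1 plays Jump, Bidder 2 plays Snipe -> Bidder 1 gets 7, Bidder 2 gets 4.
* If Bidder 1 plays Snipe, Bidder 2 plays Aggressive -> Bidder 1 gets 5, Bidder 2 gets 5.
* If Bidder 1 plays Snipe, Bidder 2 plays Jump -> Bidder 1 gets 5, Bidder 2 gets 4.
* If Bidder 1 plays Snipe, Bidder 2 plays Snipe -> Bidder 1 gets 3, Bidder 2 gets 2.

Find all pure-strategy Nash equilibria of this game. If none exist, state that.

(Honest, Jump)

Mark each player's best response to every combination of opponents' strategies; a profile where every player is best-responding is a pure Nash equilibrium.
Bidder 1 against Aggressive: payoffs 8, 1, 7, 5 → best response Honest.
Bidder 1 against Jump: payoffs 6, 4, 3, 5 → best response Honest.
Bidder 1 against Snipe: payoffs 0, 5, 7, 3 → best response Jump.
Bidder 2 against Honest: payoffs 6, 7, 1 → best response Jump.
Bidder 2 against Aggressive: payoffs 9, 4, 1 → best response Aggressive.
Bidder 2 against Jump: payoffs 8, 7, 4 → best response Aggressive.
Bidder 2 against Snipe: payoffs 5, 4, 2 → best response Aggressive.
Mutual best responses: (Honest, Jump).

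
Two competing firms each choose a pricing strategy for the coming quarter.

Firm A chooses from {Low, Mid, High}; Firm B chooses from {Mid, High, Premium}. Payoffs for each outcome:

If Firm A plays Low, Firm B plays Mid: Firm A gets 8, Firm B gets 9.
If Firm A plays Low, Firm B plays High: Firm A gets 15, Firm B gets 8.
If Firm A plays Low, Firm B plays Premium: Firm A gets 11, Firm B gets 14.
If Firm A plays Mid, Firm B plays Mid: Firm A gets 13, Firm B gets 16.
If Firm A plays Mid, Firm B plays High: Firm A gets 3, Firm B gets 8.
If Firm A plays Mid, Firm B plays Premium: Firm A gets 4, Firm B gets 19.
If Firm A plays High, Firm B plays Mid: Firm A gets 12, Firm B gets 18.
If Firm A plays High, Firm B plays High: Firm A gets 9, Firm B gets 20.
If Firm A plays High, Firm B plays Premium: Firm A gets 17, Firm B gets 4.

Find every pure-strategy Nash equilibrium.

none

Mark each player's best response to every combination of opponents' strategies; a profile where every player is best-responding is a pure Nash equilibrium.
Firm A against Mid: payoffs 8, 13, 12 → best response Mid.
Firm A against High: payoffs 15, 3, 9 → best response Low.
Firm A against Premium: payoffs 11, 4, 17 → best response High.
Firm B against Low: payoffs 9, 8, 14 → best response Premium.
Firm B against Mid: payoffs 16, 8, 19 → best response Premium.
Firm B against High: payoffs 18, 20, 4 → best response High.
No profile is a mutual best response for all players.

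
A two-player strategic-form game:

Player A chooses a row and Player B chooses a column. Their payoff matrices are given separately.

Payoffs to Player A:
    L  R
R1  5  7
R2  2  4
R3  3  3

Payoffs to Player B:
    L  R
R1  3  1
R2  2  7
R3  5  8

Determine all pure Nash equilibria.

For each player, find the best response to each opponent profile; mutual best responses are the pure NE.
Player A against L: payoffs 5, 2, 3 → best response R1.
Player A against R: payoffs 7, 4, 3 → best response R1.
Player B against R1: payoffs 3, 1 → best response L.
Player B against R2: payoffs 2, 7 → best response R.
Player B against R3: payoffs 5, 8 → best response R.
Mutual best responses: (R1, L).

Pure NE: (R1, L)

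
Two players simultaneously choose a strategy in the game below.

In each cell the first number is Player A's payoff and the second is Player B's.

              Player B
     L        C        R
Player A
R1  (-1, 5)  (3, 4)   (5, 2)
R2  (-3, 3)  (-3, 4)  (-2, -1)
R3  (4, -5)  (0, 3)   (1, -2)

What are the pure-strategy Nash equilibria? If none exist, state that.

There is no pure-strategy Nash equilibrium.

(R1, L): Player A can switch to R3 (-1 → 4). Not NE.
(R1, C): Player B can switch to L (4 → 5). Not NE.
(R1, R): Player B can switch to L (2 → 5). Not NE.
(R2, L): Player A can switch to R1 (-3 → -1). Not NE.
(R2, C): Player A can switch to R1 (-3 → 3). Not NE.
(R2, R): Player A can switch to R1 (-2 → 5). Not NE.
(R3, L): Player B can switch to C (-5 → 3). Not NE.
(R3, C): Player A can switch to R1 (0 → 3). Not NE.
(R3, R): Player A can switch to R1 (1 → 5). Not NE.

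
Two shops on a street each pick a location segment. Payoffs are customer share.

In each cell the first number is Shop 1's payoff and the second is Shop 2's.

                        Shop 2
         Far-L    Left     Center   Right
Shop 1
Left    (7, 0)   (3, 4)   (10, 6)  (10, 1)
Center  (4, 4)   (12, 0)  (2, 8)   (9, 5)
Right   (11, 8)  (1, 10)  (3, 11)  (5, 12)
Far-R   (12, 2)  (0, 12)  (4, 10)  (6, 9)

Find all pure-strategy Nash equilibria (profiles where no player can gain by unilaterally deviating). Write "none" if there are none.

Pure NE: (Left, Center)

(Left, Far-L): Shop 1 can switch to Right (7 → 11). Not NE.
(Left, Left): Shop 1 can switch to Center (3 → 12). Not NE.
(Left, Center): Shop 1 gets 10, best alternative 4; Shop 2 gets 6, best alternative 4. No profitable deviation — NE.
(Left, Right): Shop 2 can switch to Left (1 → 4). Not NE.
(Center, Far-L): Shop 1 can switch to Left (4 → 7). Not NE.
(Center, Left): Shop 2 can switch to Far-L (0 → 4). Not NE.
(Center, Center): Shop 1 can switch to Left (2 → 10). Not NE.
(The remaining 9 profiles each have a profitable deviation by the same check.)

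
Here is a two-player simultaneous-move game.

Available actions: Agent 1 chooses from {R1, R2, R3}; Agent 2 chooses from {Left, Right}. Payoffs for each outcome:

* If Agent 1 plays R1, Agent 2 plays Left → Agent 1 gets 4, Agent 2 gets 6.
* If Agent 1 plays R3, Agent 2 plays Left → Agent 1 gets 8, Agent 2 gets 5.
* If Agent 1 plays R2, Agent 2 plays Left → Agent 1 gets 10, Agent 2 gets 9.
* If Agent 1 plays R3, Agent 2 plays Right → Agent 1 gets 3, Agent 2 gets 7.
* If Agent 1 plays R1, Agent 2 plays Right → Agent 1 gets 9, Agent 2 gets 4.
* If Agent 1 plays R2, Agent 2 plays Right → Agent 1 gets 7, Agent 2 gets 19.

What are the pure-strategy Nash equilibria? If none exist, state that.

This game has no pure Nash equilibrium.

For each player, find the best response to each opponent profile; mutual best responses are the pure NE.
Agent 1 against Left: payoffs 4, 10, 8 → best response R2.
Agent 1 against Right: payoffs 9, 7, 3 → best response R1.
Agent 2 against R1: payoffs 6, 4 → best response Left.
Agent 2 against R2: payoffs 9, 19 → best response Right.
Agent 2 against R3: payoffs 5, 7 → best response Right.
No profile is a mutual best response for all players.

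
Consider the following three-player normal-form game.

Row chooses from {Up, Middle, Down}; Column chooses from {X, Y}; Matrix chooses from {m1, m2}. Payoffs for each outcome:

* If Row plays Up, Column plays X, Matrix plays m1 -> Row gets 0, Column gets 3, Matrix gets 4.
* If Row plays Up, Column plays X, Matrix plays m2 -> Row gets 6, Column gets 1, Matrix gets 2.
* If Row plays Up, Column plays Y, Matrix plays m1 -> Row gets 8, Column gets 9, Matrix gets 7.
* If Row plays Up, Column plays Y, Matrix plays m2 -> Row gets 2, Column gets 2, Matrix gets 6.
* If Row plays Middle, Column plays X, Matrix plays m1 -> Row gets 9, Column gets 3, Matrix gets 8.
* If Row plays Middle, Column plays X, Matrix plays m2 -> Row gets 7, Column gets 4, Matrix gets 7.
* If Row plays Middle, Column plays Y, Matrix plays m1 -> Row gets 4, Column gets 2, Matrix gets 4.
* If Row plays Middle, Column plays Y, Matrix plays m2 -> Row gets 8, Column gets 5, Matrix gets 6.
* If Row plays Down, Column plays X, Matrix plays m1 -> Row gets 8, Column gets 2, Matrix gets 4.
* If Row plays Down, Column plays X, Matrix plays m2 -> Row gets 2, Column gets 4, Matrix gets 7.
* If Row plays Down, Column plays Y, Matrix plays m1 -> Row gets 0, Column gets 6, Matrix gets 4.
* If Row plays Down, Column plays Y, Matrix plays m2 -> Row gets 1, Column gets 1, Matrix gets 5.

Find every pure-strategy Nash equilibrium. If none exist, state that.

The pure Nash equilibria are (Up, Y, m1); (Middle, X, m1); (Middle, Y, m2).

Row against (X, m1): payoffs 0, 9, 8 → best response Middle.
Row against (X, m2): payoffs 6, 7, 2 → best response Middle.
Row against (Y, m1): payoffs 8, 4, 0 → best response Up.
Row against (Y, m2): payoffs 2, 8, 1 → best response Middle.
Column against (Up, m1): payoffs 3, 9 → best response Y.
Column against (Up, m2): payoffs 1, 2 → best response Y.
Column against (Middle, m1): payoffs 3, 2 → best response X.
Column against (Middle, m2): payoffs 4, 5 → best response Y.
Column against (Down, m1): payoffs 2, 6 → best response Y.
Column against (Down, m2): payoffs 4, 1 → best response X.
Matrix against (Up, X): payoffs 4, 2 → best response m1.
Matrix against (Up, Y): payoffs 7, 6 → best response m1.
Matrix against (Middle, X): payoffs 8, 7 → best response m1.
Matrix against (Middle, Y): payoffs 4, 6 → best response m2.
Matrix against (Down, X): payoffs 4, 7 → best response m2.
Matrix against (Down, Y): payoffs 4, 5 → best response m2.
Mutual best responses: (Up, Y, m1); (Middle, X, m1); (Middle, Y, m2).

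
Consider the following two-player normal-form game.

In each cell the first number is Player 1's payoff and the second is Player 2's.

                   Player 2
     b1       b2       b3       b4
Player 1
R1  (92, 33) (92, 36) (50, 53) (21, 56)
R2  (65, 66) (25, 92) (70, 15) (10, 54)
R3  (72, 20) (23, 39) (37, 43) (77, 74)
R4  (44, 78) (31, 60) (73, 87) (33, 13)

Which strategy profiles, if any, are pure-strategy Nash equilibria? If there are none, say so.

(R1, b1): Player 2 can switch to b2 (33 → 36). Not NE.
(R1, b2): Player 2 can switch to b3 (36 → 53). Not NE.
(R1, b3): Player 1 can switch to R2 (50 → 70). Not NE.
(R1, b4): Player 1 can switch to R3 (21 → 77). Not NE.
(R2, b1): Player 1 can switch to R1 (65 → 92). Not NE.
(R2, b2): Player 1 can switch to R1 (25 → 92). Not NE.
(R2, b3): Player 1 can switch to R4 (70 → 73). Not NE.
(R2, b4): Player 1 can switch to R1 (10 → 21). Not NE.
(R3, b1): Player 1 can switch to R1 (72 → 92). Not NE.
(R3, b2): Player 1 can switch to R1 (23 → 92). Not NE.
(R3, b4): Player 1 gets 77, best alternative 33; Player 2 gets 74, best alternative 43. No profitable deviation — NE.
(R4, b3): Player 1 gets 73, best alternative 70; Player 2 gets 87, best alternative 78. No profitable deviation — NE.
(The remaining 4 profiles each have a profitable deviation by the same check.)

Pure-strategy Nash equilibria: (R3, b4); (R4, b3)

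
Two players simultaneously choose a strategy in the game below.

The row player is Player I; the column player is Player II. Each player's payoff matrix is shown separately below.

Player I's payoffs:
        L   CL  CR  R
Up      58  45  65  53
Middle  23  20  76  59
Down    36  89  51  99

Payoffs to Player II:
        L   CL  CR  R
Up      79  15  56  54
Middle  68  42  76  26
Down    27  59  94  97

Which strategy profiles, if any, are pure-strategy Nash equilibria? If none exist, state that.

The pure Nash equilibria are (Up, L) and (Middle, CR) and (Down, R).

For each player, find the best response to each opponent profile; mutual best responses are the pure NE.
Player I against L: payoffs 58, 23, 36 → best response Up.
Player I against CL: payoffs 45, 20, 89 → best response Down.
Player I against CR: payoffs 65, 76, 51 → best response Middle.
Player I against R: payoffs 53, 59, 99 → best response Down.
Player II against Up: payoffs 79, 15, 56, 54 → best response L.
Player II against Middle: payoffs 68, 42, 76, 26 → best response CR.
Player II against Down: payoffs 27, 59, 94, 97 → best response R.
Mutual best responses: (Up, L); (Middle, CR); (Down, R).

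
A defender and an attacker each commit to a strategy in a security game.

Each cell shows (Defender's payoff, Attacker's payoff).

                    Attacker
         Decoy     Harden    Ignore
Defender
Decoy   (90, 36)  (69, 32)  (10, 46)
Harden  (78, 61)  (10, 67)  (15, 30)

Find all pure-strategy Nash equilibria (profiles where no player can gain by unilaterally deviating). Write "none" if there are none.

For each player, find the best response to each opponent profile; mutual best responses are the pure NE.
Defender against Decoy: payoffs 90, 78 → best response Decoy.
Defender against Harden: payoffs 69, 10 → best response Decoy.
Defender against Ignore: payoffs 10, 15 → best response Harden.
Attacker against Decoy: payoffs 36, 32, 46 → best response Ignore.
Attacker against Harden: payoffs 61, 67, 30 → best response Harden.
No profile is a mutual best response for all players.

This game has no pure Nash equilibrium.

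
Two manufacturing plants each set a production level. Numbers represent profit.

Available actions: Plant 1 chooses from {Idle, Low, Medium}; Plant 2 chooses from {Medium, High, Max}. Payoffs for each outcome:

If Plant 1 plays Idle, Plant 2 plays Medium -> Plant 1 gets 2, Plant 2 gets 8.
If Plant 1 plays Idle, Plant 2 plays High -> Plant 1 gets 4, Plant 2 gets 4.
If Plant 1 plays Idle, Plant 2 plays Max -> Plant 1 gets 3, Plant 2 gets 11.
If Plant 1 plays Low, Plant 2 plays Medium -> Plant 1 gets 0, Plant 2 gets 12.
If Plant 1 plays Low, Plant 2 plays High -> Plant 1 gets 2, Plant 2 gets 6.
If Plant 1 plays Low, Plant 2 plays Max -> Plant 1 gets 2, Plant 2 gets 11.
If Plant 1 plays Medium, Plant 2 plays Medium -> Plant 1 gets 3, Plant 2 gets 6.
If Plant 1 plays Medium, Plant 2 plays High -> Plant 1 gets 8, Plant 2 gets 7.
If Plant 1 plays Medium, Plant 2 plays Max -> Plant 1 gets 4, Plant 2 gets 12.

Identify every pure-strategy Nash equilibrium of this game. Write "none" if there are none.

Plant 1 against Medium: payoffs 2, 0, 3 → best response Medium.
Plant 1 against High: payoffs 4, 2, 8 → best response Medium.
Plant 1 against Max: payoffs 3, 2, 4 → best response Medium.
Plant 2 against Idle: payoffs 8, 4, 11 → best response Max.
Plant 2 against Low: payoffs 12, 6, 11 → best response Medium.
Plant 2 against Medium: payoffs 6, 7, 12 → best response Max.
Mutual best responses: (Medium, Max).

Pure NE: (Medium, Max)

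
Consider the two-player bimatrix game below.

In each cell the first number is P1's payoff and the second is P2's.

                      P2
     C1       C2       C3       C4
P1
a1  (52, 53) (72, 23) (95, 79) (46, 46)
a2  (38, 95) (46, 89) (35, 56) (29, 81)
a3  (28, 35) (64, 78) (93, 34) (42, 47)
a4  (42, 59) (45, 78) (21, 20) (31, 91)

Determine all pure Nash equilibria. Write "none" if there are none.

For each player, find the best response to each opponent profile; mutual best responses are the pure NE.
P1 against C1: payoffs 52, 38, 28, 42 → best response a1.
P1 against C2: payoffs 72, 46, 64, 45 → best response a1.
P1 against C3: payoffs 95, 35, 93, 21 → best response a1.
P1 against C4: payoffs 46, 29, 42, 31 → best response a1.
P2 against a1: payoffs 53, 23, 79, 46 → best response C3.
P2 against a2: payoffs 95, 89, 56, 81 → best response C1.
P2 against a3: payoffs 35, 78, 34, 47 → best response C2.
P2 against a4: payoffs 59, 78, 20, 91 → best response C4.
Mutual best responses: (a1, C3).

Pure NE: (a1, C3)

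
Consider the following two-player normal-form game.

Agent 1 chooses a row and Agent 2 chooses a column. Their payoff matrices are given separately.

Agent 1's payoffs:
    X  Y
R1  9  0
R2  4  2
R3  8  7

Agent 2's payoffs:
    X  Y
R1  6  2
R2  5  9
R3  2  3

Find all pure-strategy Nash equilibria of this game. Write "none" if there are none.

The pure Nash equilibria are (R1, X) and (R3, Y).

For each strategy profile, look for a profitable unilateral deviation.
(R1, X): Agent 1 gets 9, best alternative 8; Agent 2 gets 6, best alternative 2. No profitable deviation — NE.
(R1, Y): Agent 1 can switch to R2 (0 → 2). Not NE.
(R2, X): Agent 1 can switch to R1 (4 → 9). Not NE.
(R2, Y): Agent 1 can switch to R3 (2 → 7). Not NE.
(R3, X): Agent 1 can switch to R1 (8 → 9). Not NE.
(R3, Y): Agent 1 gets 7, best alternative 2; Agent 2 gets 3, best alternative 2. No profitable deviation — NE.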